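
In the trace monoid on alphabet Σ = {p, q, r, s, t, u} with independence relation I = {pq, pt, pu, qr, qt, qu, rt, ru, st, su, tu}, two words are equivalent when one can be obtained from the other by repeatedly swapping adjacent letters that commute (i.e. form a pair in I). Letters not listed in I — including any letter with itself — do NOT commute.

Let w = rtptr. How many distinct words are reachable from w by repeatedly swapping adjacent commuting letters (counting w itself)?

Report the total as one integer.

piece 0:r — minimal
piece 1:t — minimal
piece 2:p rests on {0:r}
piece 3:t rests on {1:t}
piece 4:r rests on {2:p}
minimal pieces: {0:r, 1:t}
ways to finish when only these pieces remain (= sum over removing one remaining piece with nothing left below it):
  1 left: {3}→1  {4}→1
  2 left: {1,3}→1  {2,4}→1  {3,4}→2
  3 left: {0,2,4}→1  {1,3,4}→3  {2,3,4}→3
  placing 0:r first → 6 extensions
  placing 1:t first → 4 extensions
total linear extensions = 10

10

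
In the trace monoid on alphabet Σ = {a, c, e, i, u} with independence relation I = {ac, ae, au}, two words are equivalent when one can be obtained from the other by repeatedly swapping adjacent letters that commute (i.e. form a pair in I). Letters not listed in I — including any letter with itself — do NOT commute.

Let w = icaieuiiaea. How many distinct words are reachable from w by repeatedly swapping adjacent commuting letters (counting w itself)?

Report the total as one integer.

6

0(i) covers ∅
1(c) covers 0:i
2(a) covers 0:i
3(i) covers 1:c, 2:a
4(e) covers 3:i
5(u) covers 4:e
6(i) covers 5:u
7(i) covers 6:i
8(a) covers 7:i
9(e) covers 7:i
10(a) covers 8:a
floor of heap: 0:i
completions by unplaced set U, small U first (add the entries for U minus each lowest piece of U):
  |U|=1: {9}:1  {10}:1
  |U|=2: {8,10}:1  {9,10}:2
  |U|=3: {8,9,10}:3
  |U|=4: {7,8,9,10}:3
  |U|=5: {6,7,8,9,10}:3
  |U|=6: {5,6,7,8,9,10}:3
  |U|=7: {4,5,6,7,8,9,10}:3
  |U|=8: {3,4,5,6,7,8,9,10}:3
  |U|=9: {1,3,4,5,6,7,8,9,10}:3  {2,3,4,5,6,7,8,9,10}:3
  start at 0(i): 6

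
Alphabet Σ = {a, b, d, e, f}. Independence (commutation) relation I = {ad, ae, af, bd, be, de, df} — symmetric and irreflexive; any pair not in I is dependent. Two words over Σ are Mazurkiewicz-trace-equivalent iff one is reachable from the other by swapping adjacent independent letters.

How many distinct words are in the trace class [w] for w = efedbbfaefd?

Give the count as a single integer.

715

#0=e has no predecessor
#1=f depends on [0:e]
#2=e depends on [1:f]
#3=d has no predecessor
#4=b depends on [1:f]
#5=b depends on [4:b]
#6=f depends on [2:e, 5:b]
#7=a depends on [5:b]
#8=e depends on [6:f]
#9=f depends on [8:e]
#10=d depends on [3:d]
sources: [0:e, 3:d]
N(rest) = Σ N(rest − s) over sources s of rest; N(one piece) = 1:
  size 1 → [7]=1  [9]=1  [10]=1
  size 2 → [3,10]=1  [7,9]=2  [7,10]=2  [8,9]=1  [9,10]=2
  size 3 → [3,7,10]=3  [3,9,10]=3  [6,8,9]=1  [7,8,9]=3  [7,9,10]=6  [8,9,10]=3
  size 4 → [2,6,8,9]=1  [3,7,9,10]=12  [3,8,9,10]=6  [6,7,8,9]=4  [6,8,9,10]=4  [7,8,9,10]=12
  size 5 → [2,6,7,8,9]=5  [2,6,8,9,10]=5  [3,6,8,9,10]=10  [3,7,8,9,10]=30  [5,6,7,8,9]=4  [6,7,8,9,10]=20
  size 6 → [2,3,6,8,9,10]=15  [2,5,6,7,8,9]=9  [2,6,7,8,9,10]=30  [3,6,7,8,9,10]=60  [4,5,6,7,8,9]=4  [5,6,7,8,9,10]=24
  size 7 → [2,3,6,7,8,9,10]=105  [2,4,5,6,7,8,9]=13  [2,5,6,7,8,9,10]=63  [3,5,6,7,8,9,10]=84  [4,5,6,7,8,9,10]=28
  size 8 → [1,2,4,5,6,7,8,9]=13  [2,3,5,6,7,8,9,10]=252  [2,4,5,6,7,8,9,10]=104  [3,4,5,6,7,8,9,10]=112
  size 9 → [0,1,2,4,5,6,7,8,9]=13  [1,2,4,5,6,7,8,9,10]=117  [2,3,4,5,6,7,8,9,10]=468
  first=0(e) contributes 585
  first=3(d) contributes 130
|[w]| = 715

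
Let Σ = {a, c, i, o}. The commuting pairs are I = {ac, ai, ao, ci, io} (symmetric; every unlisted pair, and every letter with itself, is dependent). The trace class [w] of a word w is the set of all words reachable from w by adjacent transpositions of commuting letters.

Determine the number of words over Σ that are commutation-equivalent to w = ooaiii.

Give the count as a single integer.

60

drop 0:o onto floor
drop 1:o onto {0:o}
drop 2:a onto floor
drop 3:i onto floor
drop 4:i onto {3:i}
drop 5:i onto {4:i}
ground layer = {0:o, 2:a, 3:i}
drop-orders for the pieces not yet dropped (sum over which currently-grounded one goes next):
  1 to go: {1} 1  {2} 1  {5} 1
  2 to go: {0,1} 1  {1,2} 2  {1,5} 2  {2,5} 2  {4,5} 1
  3 to go: {0,1,2} 3  {0,1,5} 3  {1,2,5} 6  {1,4,5} 3  {2,4,5} 3  {3,4,5} 1
  4 to go: {0,1,2,5} 12  {0,1,4,5} 6  {1,2,4,5} 12  {1,3,4,5} 4  {2,3,4,5} 4
  if 0:o drops first: 20 orders
  if 2:a drops first: 10 orders
  if 3:i drops first: 30 orders
heap linearizations: 60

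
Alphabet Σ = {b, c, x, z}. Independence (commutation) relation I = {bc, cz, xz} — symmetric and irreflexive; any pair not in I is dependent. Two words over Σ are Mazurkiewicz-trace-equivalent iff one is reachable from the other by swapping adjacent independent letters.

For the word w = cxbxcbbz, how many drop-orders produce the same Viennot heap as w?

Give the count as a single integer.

4

#0=c has no predecessor
#1=x depends on [0:c]
#2=b depends on [1:x]
#3=x depends on [2:b]
#4=c depends on [3:x]
#5=b depends on [3:x]
#6=b depends on [5:b]
#7=z depends on [6:b]
sources: [0:c]
N(rest) = Σ N(rest − s) over sources s of rest; N(one piece) = 1:
  size 1 → [4]=1  [7]=1
  size 2 → [4,7]=2  [6,7]=1
  size 3 → [4,6,7]=3  [5,6,7]=1
  size 4 → [4,5,6,7]=4
  size 5 → [3,4,5,6,7]=4
  size 6 → [2,3,4,5,6,7]=4
  first=0(c) contributes 4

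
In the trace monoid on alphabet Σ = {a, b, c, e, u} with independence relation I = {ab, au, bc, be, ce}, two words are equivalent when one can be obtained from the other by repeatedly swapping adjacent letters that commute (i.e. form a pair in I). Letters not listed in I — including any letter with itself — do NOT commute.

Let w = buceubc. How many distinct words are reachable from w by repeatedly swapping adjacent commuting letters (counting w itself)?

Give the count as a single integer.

0(b) covers ∅
1(u) covers 0:b
2(c) covers 1:u
3(e) covers 1:u
4(u) covers 2:c, 3:e
5(b) covers 4:u
6(c) covers 4:u
floor of heap: 0:b
completions by unplaced set U, small U first (add the entries for U minus each lowest piece of U):
  |U|=1: {5}:1  {6}:1
  |U|=2: {5,6}:2
  |U|=3: {4,5,6}:2
  |U|=4: {2,4,5,6}:2  {3,4,5,6}:2
  |U|=5: {2,3,4,5,6}:4
  start at 0(b): 4

4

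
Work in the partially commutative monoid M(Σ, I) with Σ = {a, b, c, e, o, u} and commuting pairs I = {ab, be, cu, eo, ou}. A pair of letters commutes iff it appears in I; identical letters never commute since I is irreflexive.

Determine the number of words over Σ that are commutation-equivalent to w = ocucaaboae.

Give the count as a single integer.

drop 0:o onto floor
drop 1:c onto {0:o}
drop 2:u onto floor
drop 3:c onto {1:c}
drop 4:a onto {2:u, 3:c}
drop 5:a onto {4:a}
drop 6:b onto {2:u, 3:c}
drop 7:o onto {5:a, 6:b}
drop 8:a onto {7:o}
drop 9:e onto {8:a}
ground layer = {0:o, 2:u}
drop-orders for the pieces not yet dropped (sum over which currently-grounded one goes next):
  1 to go: {9} 1
  2 to go: {8,9} 1
  3 to go: {7,8,9} 1
  4 to go: {5,7,8,9} 1  {6,7,8,9} 1
  5 to go: {4,5,7,8,9} 1  {5,6,7,8,9} 2
  6 to go: {4,5,6,7,8,9} 3
  7 to go: {2,4,5,6,7,8,9} 3  {3,4,5,6,7,8,9} 3
  8 to go: {1,3,4,5,6,7,8,9} 3  {2,3,4,5,6,7,8,9} 6
  if 0:o drops first: 9 orders
  if 2:u drops first: 3 orders
heap linearizations: 12

12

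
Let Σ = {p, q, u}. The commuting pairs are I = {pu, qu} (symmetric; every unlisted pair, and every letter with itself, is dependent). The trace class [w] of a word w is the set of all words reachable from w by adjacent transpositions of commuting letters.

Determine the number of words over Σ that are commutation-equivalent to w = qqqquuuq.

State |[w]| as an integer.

56

drop 0:q onto floor
drop 1:q onto {0:q}
drop 2:q onto {1:q}
drop 3:q onto {2:q}
drop 4:u onto floor
drop 5:u onto {4:u}
drop 6:u onto {5:u}
drop 7:q onto {3:q}
ground layer = {0:q, 4:u}
drop-orders for the pieces not yet dropped (sum over which currently-grounded one goes next):
  1 to go: {6} 1  {7} 1
  2 to go: {3,7} 1  {5,6} 1  {6,7} 2
  3 to go: {2,3,7} 1  {3,6,7} 3  {4,5,6} 1  {5,6,7} 3
  4 to go: {1,2,3,7} 1  {2,3,6,7} 4  {3,5,6,7} 6  {4,5,6,7} 4
  5 to go: {0,1,2,3,7} 1  {1,2,3,6,7} 5  {2,3,5,6,7} 10  {3,4,5,6,7} 10
  6 to go: {0,1,2,3,6,7} 6  {1,2,3,5,6,7} 15  {2,3,4,5,6,7} 20
  if 0:q drops first: 35 orders
  if 4:u drops first: 21 orders
heap linearizations: 56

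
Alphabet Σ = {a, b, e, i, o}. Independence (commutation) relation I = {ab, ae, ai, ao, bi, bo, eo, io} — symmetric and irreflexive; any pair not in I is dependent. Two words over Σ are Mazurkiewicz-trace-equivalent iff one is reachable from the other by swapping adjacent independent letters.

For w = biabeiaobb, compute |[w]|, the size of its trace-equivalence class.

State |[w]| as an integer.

0(b) covers ∅
1(i) covers ∅
2(a) covers ∅
3(b) covers 0:b
4(e) covers 1:i, 3:b
5(i) covers 4:e
6(a) covers 2:a
7(o) covers ∅
8(b) covers 4:e
9(b) covers 8:b
floor of heap: 0:b, 1:i, 2:a, 7:o
completions by unplaced set U, small U first (add the entries for U minus each lowest piece of U):
  |U|=1: {5}:1  {6}:1  {7}:1  {9}:1
  |U|=2: {2,6}:1  {5,6}:2  {5,7}:2  {5,9}:2  {6,7}:2  {6,9}:2  {7,9}:2  {8,9}:1
  |U|=3: {2,5,6}:3  {2,6,7}:3  {2,6,9}:3  {5,6,7}:6  {5,6,9}:6  {5,7,9}:6  {5,8,9}:3  {6,7,9}:6  {6,8,9}:3  {7,8,9}:3
  |U|=4: {2,5,6,7}:12  {2,5,6,9}:12  {2,6,7,9}:12  {2,6,8,9}:6  {4,5,8,9}:3  {5,6,7,9}:24  {5,6,8,9}:12  {5,7,8,9}:12  {6,7,8,9}:12
  |U|=5: {1,4,5,8,9}:3  {2,5,6,7,9}:60  {2,5,6,8,9}:30  {2,6,7,8,9}:30  {3,4,5,8,9}:3  {4,5,6,8,9}:15  {4,5,7,8,9}:15  {5,6,7,8,9}:60
  |U|=6: {0,3,4,5,8,9}:3  {1,3,4,5,8,9}:6  {1,4,5,6,8,9}:18  {1,4,5,7,8,9}:18  {2,4,5,6,8,9}:45  {2,5,6,7,8,9}:180  {3,4,5,6,8,9}:18  {3,4,5,7,8,9}:18  {4,5,6,7,8,9}:90
  |U|=7: {0,1,3,4,5,8,9}:9  {0,3,4,5,6,8,9}:21  {0,3,4,5,7,8,9}:21  {1,2,4,5,6,8,9}:63  {1,3,4,5,6,8,9}:42  {1,3,4,5,7,8,9}:42  {1,4,5,6,7,8,9}:126  {2,3,4,5,6,8,9}:63  {2,4,5,6,7,8,9}:315  {3,4,5,6,7,8,9}:126
  |U|=8: {0,1,3,4,5,6,8,9}:72  {0,1,3,4,5,7,8,9}:72  {0,2,3,4,5,6,8,9}:84  {0,3,4,5,6,7,8,9}:168  {1,2,3,4,5,6,8,9}:168  {1,2,4,5,6,7,8,9}:504  {1,3,4,5,6,7,8,9}:336  {2,3,4,5,6,7,8,9}:504
  start at 0(b): 1512
  start at 1(i): 756
  start at 2(a): 648
  start at 7(o): 324
sum over floor = 3240

3240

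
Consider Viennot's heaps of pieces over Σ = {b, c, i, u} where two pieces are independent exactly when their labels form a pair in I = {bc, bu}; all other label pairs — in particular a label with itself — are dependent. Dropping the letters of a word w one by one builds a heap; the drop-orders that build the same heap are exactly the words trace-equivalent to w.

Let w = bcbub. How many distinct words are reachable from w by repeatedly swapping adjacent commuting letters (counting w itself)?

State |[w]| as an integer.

drop 0:b onto floor
drop 1:c onto floor
drop 2:b onto {0:b}
drop 3:u onto {1:c}
drop 4:b onto {2:b}
ground layer = {0:b, 1:c}
drop-orders for the pieces not yet dropped (sum over which currently-grounded one goes next):
  1 to go: {3} 1  {4} 1
  2 to go: {1,3} 1  {2,4} 1  {3,4} 2
  3 to go: {0,2,4} 1  {1,3,4} 3  {2,3,4} 3
  if 0:b drops first: 6 orders
  if 1:c drops first: 4 orders
heap linearizations: 10

10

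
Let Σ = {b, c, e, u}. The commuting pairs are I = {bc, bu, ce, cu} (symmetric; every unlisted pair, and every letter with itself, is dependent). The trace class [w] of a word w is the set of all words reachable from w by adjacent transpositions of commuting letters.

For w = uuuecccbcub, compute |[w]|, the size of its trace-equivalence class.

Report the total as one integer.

#0=u has no predecessor
#1=u depends on [0:u]
#2=u depends on [1:u]
#3=e depends on [2:u]
#4=c has no predecessor
#5=c depends on [4:c]
#6=c depends on [5:c]
#7=b depends on [3:e]
#8=c depends on [6:c]
#9=u depends on [3:e]
#10=b depends on [7:b]
sources: [0:u, 4:c]
N(rest) = Σ N(rest − s) over sources s of rest; N(one piece) = 1:
  size 1 → [8]=1  [9]=1  [10]=1
  size 2 → [6,8]=1  [7,10]=1  [8,9]=2  [8,10]=2  [9,10]=2
  size 3 → [5,6,8]=1  [6,8,9]=3  [6,8,10]=3  [7,8,10]=3  [7,9,10]=3  [8,9,10]=6
  size 4 → [3,7,9,10]=3  [4,5,6,8]=1  [5,6,8,9]=4  [5,6,8,10]=4  [6,7,8,10]=6  [6,8,9,10]=12  [7,8,9,10]=12
  size 5 → [2,3,7,9,10]=3  [3,7,8,9,10]=15  [4,5,6,8,9]=5  [4,5,6,8,10]=5  [5,6,7,8,10]=10  [5,6,8,9,10]=20  [6,7,8,9,10]=30
  size 6 → [1,2,3,7,9,10]=3  [2,3,7,8,9,10]=18  [3,6,7,8,9,10]=45  [4,5,6,7,8,10]=15  [4,5,6,8,9,10]=30  [5,6,7,8,9,10]=60
  size 7 → [0,1,2,3,7,9,10]=3  [1,2,3,7,8,9,10]=21  [2,3,6,7,8,9,10]=63  [3,5,6,7,8,9,10]=105  [4,5,6,7,8,9,10]=105
  size 8 → [0,1,2,3,7,8,9,10]=24  [1,2,3,6,7,8,9,10]=84  [2,3,5,6,7,8,9,10]=168  [3,4,5,6,7,8,9,10]=210
  size 9 → [0,1,2,3,6,7,8,9,10]=108  [1,2,3,5,6,7,8,9,10]=252  [2,3,4,5,6,7,8,9,10]=378
  first=0(u) contributes 630
  first=4(c) contributes 360
|[w]| = 990

990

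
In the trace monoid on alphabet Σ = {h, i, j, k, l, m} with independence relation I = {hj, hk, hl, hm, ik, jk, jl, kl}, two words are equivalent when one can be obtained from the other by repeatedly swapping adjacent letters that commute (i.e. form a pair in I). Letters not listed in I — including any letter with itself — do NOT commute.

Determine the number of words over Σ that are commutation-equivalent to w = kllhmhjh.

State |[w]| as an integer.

168

drop 0:k onto floor
drop 1:l onto floor
drop 2:l onto {1:l}
drop 3:h onto floor
drop 4:m onto {0:k, 2:l}
drop 5:h onto {3:h}
drop 6:j onto {4:m}
drop 7:h onto {5:h}
ground layer = {0:k, 1:l, 3:h}
drop-orders for the pieces not yet dropped (sum over which currently-grounded one goes next):
  1 to go: {6} 1  {7} 1
  2 to go: {4,6} 1  {5,7} 1  {6,7} 2
  3 to go: {0,4,6} 1  {2,4,6} 1  {3,5,7} 1  {4,6,7} 3  {5,6,7} 3
  4 to go: {0,2,4,6} 2  {0,4,6,7} 4  {1,2,4,6} 1  {2,4,6,7} 4  {3,5,6,7} 4  {4,5,6,7} 6
  5 to go: {0,1,2,4,6} 3  {0,2,4,6,7} 10  {0,4,5,6,7} 10  {1,2,4,6,7} 5  {2,4,5,6,7} 10  {3,4,5,6,7} 10
  6 to go: {0,1,2,4,6,7} 18  {0,2,4,5,6,7} 30  {0,3,4,5,6,7} 20  {1,2,4,5,6,7} 15  {2,3,4,5,6,7} 20
  if 0:k drops first: 35 orders
  if 1:l drops first: 70 orders
  if 3:h drops first: 63 orders
heap linearizations: 168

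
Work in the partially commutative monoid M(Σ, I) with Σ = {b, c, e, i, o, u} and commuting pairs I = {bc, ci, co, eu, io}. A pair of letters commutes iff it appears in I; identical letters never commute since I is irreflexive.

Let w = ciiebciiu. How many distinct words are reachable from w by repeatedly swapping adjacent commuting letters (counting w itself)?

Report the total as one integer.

12

drop 0:c onto floor
drop 1:i onto floor
drop 2:i onto {1:i}
drop 3:e onto {0:c, 2:i}
drop 4:b onto {3:e}
drop 5:c onto {3:e}
drop 6:i onto {4:b}
drop 7:i onto {6:i}
drop 8:u onto {5:c, 7:i}
ground layer = {0:c, 1:i}
drop-orders for the pieces not yet dropped (sum over which currently-grounded one goes next):
  1 to go: {8} 1
  2 to go: {5,8} 1  {7,8} 1
  3 to go: {5,7,8} 2  {6,7,8} 1
  4 to go: {4,6,7,8} 1  {5,6,7,8} 3
  5 to go: {4,5,6,7,8} 4
  6 to go: {3,4,5,6,7,8} 4
  7 to go: {0,3,4,5,6,7,8} 4  {2,3,4,5,6,7,8} 4
  if 0:c drops first: 4 orders
  if 1:i drops first: 8 orders
heap linearizations: 12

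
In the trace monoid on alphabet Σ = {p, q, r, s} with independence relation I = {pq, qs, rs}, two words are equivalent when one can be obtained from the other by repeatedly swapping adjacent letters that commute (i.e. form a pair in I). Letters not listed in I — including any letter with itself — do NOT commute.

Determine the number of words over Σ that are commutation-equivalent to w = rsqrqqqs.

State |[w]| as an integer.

28

#0=r has no predecessor
#1=s has no predecessor
#2=q depends on [0:r]
#3=r depends on [2:q]
#4=q depends on [3:r]
#5=q depends on [4:q]
#6=q depends on [5:q]
#7=s depends on [1:s]
sources: [0:r, 1:s]
N(rest) = Σ N(rest − s) over sources s of rest; N(one piece) = 1:
  size 1 → [6]=1  [7]=1
  size 2 → [1,7]=1  [5,6]=1  [6,7]=2
  size 3 → [1,6,7]=3  [4,5,6]=1  [5,6,7]=3
  size 4 → [1,5,6,7]=6  [3,4,5,6]=1  [4,5,6,7]=4
  size 5 → [1,4,5,6,7]=10  [2,3,4,5,6]=1  [3,4,5,6,7]=5
  size 6 → [0,2,3,4,5,6]=1  [1,3,4,5,6,7]=15  [2,3,4,5,6,7]=6
  first=0(r) contributes 21
  first=1(s) contributes 7
|[w]| = 28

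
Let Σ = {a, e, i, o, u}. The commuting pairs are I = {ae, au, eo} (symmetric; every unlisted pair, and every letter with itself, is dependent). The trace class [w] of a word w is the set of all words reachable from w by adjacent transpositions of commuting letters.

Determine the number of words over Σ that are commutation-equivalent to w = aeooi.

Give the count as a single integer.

4

#0=a has no predecessor
#1=e has no predecessor
#2=o depends on [0:a]
#3=o depends on [2:o]
#4=i depends on [1:e, 3:o]
sources: [0:a, 1:e]
N(rest) = Σ N(rest − s) over sources s of rest; N(one piece) = 1:
  size 1 → [4]=1
  size 2 → [1,4]=1  [3,4]=1
  size 3 → [1,3,4]=2  [2,3,4]=1
  first=0(a) contributes 3
  first=1(e) contributes 1
|[w]| = 4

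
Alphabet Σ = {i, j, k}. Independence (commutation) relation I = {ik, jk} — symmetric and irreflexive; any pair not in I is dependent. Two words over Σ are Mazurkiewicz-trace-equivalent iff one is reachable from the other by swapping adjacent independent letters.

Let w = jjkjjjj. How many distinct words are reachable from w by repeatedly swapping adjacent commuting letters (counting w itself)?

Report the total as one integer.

7

piece 0:j — minimal
piece 1:j rests on {0:j}
piece 2:k — minimal
piece 3:j rests on {1:j}
piece 4:j rests on {3:j}
piece 5:j rests on {4:j}
piece 6:j rests on {5:j}
minimal pieces: {0:j, 2:k}
ways to finish when only these pieces remain (= sum over removing one remaining piece with nothing left below it):
  1 left: {2}→1  {6}→1
  2 left: {2,6}→2  {5,6}→1
  3 left: {2,5,6}→3  {4,5,6}→1
  4 left: {2,4,5,6}→4  {3,4,5,6}→1
  5 left: {1,3,4,5,6}→1  {2,3,4,5,6}→5
  placing 0:j first → 6 extensions
  placing 2:k first → 1 extensions
total linear extensions = 7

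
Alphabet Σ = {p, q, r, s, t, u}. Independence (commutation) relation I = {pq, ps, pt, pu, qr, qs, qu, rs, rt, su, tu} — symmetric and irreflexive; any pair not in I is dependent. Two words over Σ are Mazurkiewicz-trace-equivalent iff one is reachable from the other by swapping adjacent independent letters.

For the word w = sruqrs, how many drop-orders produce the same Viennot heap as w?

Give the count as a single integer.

60

drop 0:s onto floor
drop 1:r onto floor
drop 2:u onto {1:r}
drop 3:q onto floor
drop 4:r onto {2:u}
drop 5:s onto {0:s}
ground layer = {0:s, 1:r, 3:q}
drop-orders for the pieces not yet dropped (sum over which currently-grounded one goes next):
  1 to go: {3} 1  {4} 1  {5} 1
  2 to go: {0,5} 1  {2,4} 1  {3,4} 2  {3,5} 2  {4,5} 2
  3 to go: {0,3,5} 3  {0,4,5} 3  {1,2,4} 1  {2,3,4} 3  {2,4,5} 3  {3,4,5} 6
  4 to go: {0,2,4,5} 6  {0,3,4,5} 12  {1,2,3,4} 4  {1,2,4,5} 4  {2,3,4,5} 12
  if 0:s drops first: 20 orders
  if 1:r drops first: 30 orders
  if 3:q drops first: 10 orders
heap linearizations: 60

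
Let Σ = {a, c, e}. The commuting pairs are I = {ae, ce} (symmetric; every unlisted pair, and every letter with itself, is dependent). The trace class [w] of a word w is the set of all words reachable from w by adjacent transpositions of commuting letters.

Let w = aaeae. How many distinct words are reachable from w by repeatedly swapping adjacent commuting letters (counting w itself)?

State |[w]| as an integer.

10

piece 0:a — minimal
piece 1:a rests on {0:a}
piece 2:e — minimal
piece 3:a rests on {1:a}
piece 4:e rests on {2:e}
minimal pieces: {0:a, 2:e}
ways to finish when only these pieces remain (= sum over removing one remaining piece with nothing left below it):
  1 left: {3}→1  {4}→1
  2 left: {1,3}→1  {2,4}→1  {3,4}→2
  3 left: {0,1,3}→1  {1,3,4}→3  {2,3,4}→3
  placing 0:a first → 6 extensions
  placing 2:e first → 4 extensions
total linear extensions = 10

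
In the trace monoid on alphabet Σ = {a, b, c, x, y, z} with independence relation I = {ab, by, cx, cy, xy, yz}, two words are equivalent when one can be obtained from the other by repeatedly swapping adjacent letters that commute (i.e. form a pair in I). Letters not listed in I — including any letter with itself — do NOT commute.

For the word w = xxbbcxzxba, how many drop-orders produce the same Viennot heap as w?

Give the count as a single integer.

4

piece 0:x — minimal
piece 1:x rests on {0:x}
piece 2:b rests on {1:x}
piece 3:b rests on {2:b}
piece 4:c rests on {3:b}
piece 5:x rests on {3:b}
piece 6:z rests on {4:c, 5:x}
piece 7:x rests on {6:z}
piece 8:b rests on {7:x}
piece 9:a rests on {7:x}
minimal pieces: {0:x}
ways to finish when only these pieces remain (= sum over removing one remaining piece with nothing left below it):
  1 left: {8}→1  {9}→1
  2 left: {8,9}→2
  3 left: {7,8,9}→2
  4 left: {6,7,8,9}→2
  5 left: {4,6,7,8,9}→2  {5,6,7,8,9}→2
  6 left: {4,5,6,7,8,9}→4
  7 left: {3,4,5,6,7,8,9}→4
  8 left: {2,3,4,5,6,7,8,9}→4
  placing 0:x first → 4 extensions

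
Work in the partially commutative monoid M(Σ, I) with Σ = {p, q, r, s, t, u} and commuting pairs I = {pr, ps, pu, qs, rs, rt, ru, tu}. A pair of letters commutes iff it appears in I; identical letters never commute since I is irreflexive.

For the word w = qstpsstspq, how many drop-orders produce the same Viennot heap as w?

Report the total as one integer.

18

piece 0:q — minimal
piece 1:s — minimal
piece 2:t rests on {0:q, 1:s}
piece 3:p rests on {2:t}
piece 4:s rests on {2:t}
piece 5:s rests on {4:s}
piece 6:t rests on {3:p, 5:s}
piece 7:s rests on {6:t}
piece 8:p rests on {6:t}
piece 9:q rests on {8:p}
minimal pieces: {0:q, 1:s}
ways to finish when only these pieces remain (= sum over removing one remaining piece with nothing left below it):
  1 left: {7}→1  {9}→1
  2 left: {7,9}→2  {8,9}→1
  3 left: {7,8,9}→3
  4 left: {6,7,8,9}→3
  5 left: {3,6,7,8,9}→3  {5,6,7,8,9}→3
  6 left: {3,5,6,7,8,9}→6  {4,5,6,7,8,9}→3
  7 left: {3,4,5,6,7,8,9}→9
  8 left: {2,3,4,5,6,7,8,9}→9
  placing 0:q first → 9 extensions
  placing 1:s first → 9 extensions
total linear extensions = 18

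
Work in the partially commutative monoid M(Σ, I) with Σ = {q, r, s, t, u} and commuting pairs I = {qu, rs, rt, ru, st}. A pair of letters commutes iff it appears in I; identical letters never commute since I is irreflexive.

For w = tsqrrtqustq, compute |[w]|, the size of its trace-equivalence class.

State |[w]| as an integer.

#0=t has no predecessor
#1=s has no predecessor
#2=q depends on [0:t, 1:s]
#3=r depends on [2:q]
#4=r depends on [3:r]
#5=t depends on [2:q]
#6=q depends on [4:r, 5:t]
#7=u depends on [5:t]
#8=s depends on [6:q, 7:u]
#9=t depends on [6:q, 7:u]
#10=q depends on [8:s, 9:t]
sources: [0:t, 1:s]
N(rest) = Σ N(rest − s) over sources s of rest; N(one piece) = 1:
  size 1 → [10]=1
  size 2 → [8,10]=1  [9,10]=1
  size 3 → [8,9,10]=2
  size 4 → [6,8,9,10]=2  [7,8,9,10]=2
  size 5 → [4,6,8,9,10]=2  [6,7,8,9,10]=4
  size 6 → [3,4,6,8,9,10]=2  [4,6,7,8,9,10]=6  [5,6,7,8,9,10]=4
  size 7 → [3,4,6,7,8,9,10]=8  [4,5,6,7,8,9,10]=10
  size 8 → [3,4,5,6,7,8,9,10]=18
  size 9 → [2,3,4,5,6,7,8,9,10]=18
  first=0(t) contributes 18
  first=1(s) contributes 18
|[w]| = 36

36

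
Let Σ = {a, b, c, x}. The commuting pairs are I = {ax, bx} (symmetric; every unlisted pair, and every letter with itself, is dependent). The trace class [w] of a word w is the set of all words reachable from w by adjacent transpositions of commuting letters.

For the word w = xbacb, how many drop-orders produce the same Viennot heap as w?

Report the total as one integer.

#0=x has no predecessor
#1=b has no predecessor
#2=a depends on [1:b]
#3=c depends on [0:x, 2:a]
#4=b depends on [3:c]
sources: [0:x, 1:b]
N(rest) = Σ N(rest − s) over sources s of rest; N(one piece) = 1:
  size 1 → [4]=1
  size 2 → [3,4]=1
  size 3 → [0,3,4]=1  [2,3,4]=1
  first=0(x) contributes 1
  first=1(b) contributes 2
|[w]| = 3

3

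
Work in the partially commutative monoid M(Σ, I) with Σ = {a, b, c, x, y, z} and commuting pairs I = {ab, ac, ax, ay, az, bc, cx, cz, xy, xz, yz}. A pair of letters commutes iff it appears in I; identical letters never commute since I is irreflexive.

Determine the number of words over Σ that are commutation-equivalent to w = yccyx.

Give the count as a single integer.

5

piece 0:y — minimal
piece 1:c rests on {0:y}
piece 2:c rests on {1:c}
piece 3:y rests on {2:c}
piece 4:x — minimal
minimal pieces: {0:y, 4:x}
ways to finish when only these pieces remain (= sum over removing one remaining piece with nothing left below it):
  1 left: {3}→1  {4}→1
  2 left: {2,3}→1  {3,4}→2
  3 left: {1,2,3}→1  {2,3,4}→3
  placing 0:y first → 4 extensions
  placing 4:x first → 1 extensions
total linear extensions = 5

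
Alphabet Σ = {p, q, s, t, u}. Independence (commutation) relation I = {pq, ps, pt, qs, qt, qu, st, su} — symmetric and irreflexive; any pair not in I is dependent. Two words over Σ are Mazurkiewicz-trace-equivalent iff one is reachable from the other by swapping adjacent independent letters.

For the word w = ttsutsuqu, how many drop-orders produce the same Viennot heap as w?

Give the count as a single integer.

252

0(t) covers ∅
1(t) covers 0:t
2(s) covers ∅
3(u) covers 1:t
4(t) covers 3:u
5(s) covers 2:s
6(u) covers 4:t
7(q) covers ∅
8(u) covers 6:u
floor of heap: 0:t, 2:s, 7:q
completions by unplaced set U, small U first (add the entries for U minus each lowest piece of U):
  |U|=1: {5}:1  {7}:1  {8}:1
  |U|=2: {2,5}:1  {5,7}:2  {5,8}:2  {6,8}:1  {7,8}:2
  |U|=3: {2,5,7}:3  {2,5,8}:3  {4,6,8}:1  {5,6,8}:3  {5,7,8}:6  {6,7,8}:3
  |U|=4: {2,5,6,8}:6  {2,5,7,8}:12  {3,4,6,8}:1  {4,5,6,8}:4  {4,6,7,8}:4  {5,6,7,8}:12
  |U|=5: {1,3,4,6,8}:1  {2,4,5,6,8}:10  {2,5,6,7,8}:30  {3,4,5,6,8}:5  {3,4,6,7,8}:5  {4,5,6,7,8}:20
  |U|=6: {0,1,3,4,6,8}:1  {1,3,4,5,6,8}:6  {1,3,4,6,7,8}:6  {2,3,4,5,6,8}:15  {2,4,5,6,7,8}:60  {3,4,5,6,7,8}:30
  |U|=7: {0,1,3,4,5,6,8}:7  {0,1,3,4,6,7,8}:7  {1,2,3,4,5,6,8}:21  {1,3,4,5,6,7,8}:42  {2,3,4,5,6,7,8}:105
  start at 0(t): 168
  start at 2(s): 56
  start at 7(q): 28
sum over floor = 252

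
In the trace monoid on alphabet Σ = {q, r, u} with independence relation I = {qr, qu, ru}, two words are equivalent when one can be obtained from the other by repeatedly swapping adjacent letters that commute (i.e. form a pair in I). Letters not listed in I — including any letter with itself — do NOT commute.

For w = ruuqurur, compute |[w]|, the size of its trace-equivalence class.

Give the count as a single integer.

280

0(r) covers ∅
1(u) covers ∅
2(u) covers 1:u
3(q) covers ∅
4(u) covers 2:u
5(r) covers 0:r
6(u) covers 4:u
7(r) covers 5:r
floor of heap: 0:r, 1:u, 3:q
completions by unplaced set U, small U first (add the entries for U minus each lowest piece of U):
  |U|=1: {3}:1  {6}:1  {7}:1
  |U|=2: {3,6}:2  {3,7}:2  {4,6}:1  {5,7}:1  {6,7}:2
  |U|=3: {0,5,7}:1  {2,4,6}:1  {3,4,6}:3  {3,5,7}:3  {3,6,7}:6  {4,6,7}:3  {5,6,7}:3
  |U|=4: {0,3,5,7}:4  {0,5,6,7}:4  {1,2,4,6}:1  {2,3,4,6}:4  {2,4,6,7}:4  {3,4,6,7}:12  {3,5,6,7}:12  {4,5,6,7}:6
  |U|=5: {0,3,5,6,7}:20  {0,4,5,6,7}:10  {1,2,3,4,6}:5  {1,2,4,6,7}:5  {2,3,4,6,7}:20  {2,4,5,6,7}:10  {3,4,5,6,7}:30
  |U|=6: {0,2,4,5,6,7}:20  {0,3,4,5,6,7}:60  {1,2,3,4,6,7}:30  {1,2,4,5,6,7}:15  {2,3,4,5,6,7}:60
  start at 0(r): 105
  start at 1(u): 140
  start at 3(q): 35
sum over floor = 280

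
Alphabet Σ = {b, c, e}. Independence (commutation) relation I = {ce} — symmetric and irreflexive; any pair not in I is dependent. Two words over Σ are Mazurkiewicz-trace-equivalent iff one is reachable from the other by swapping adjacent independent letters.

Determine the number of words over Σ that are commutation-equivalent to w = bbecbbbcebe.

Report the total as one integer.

piece 0:b — minimal
piece 1:b rests on {0:b}
piece 2:e rests on {1:b}
piece 3:c rests on {1:b}
piece 4:b rests on {2:e, 3:c}
piece 5:b rests on {4:b}
piece 6:b rests on {5:b}
piece 7:c rests on {6:b}
piece 8:e rests on {6:b}
piece 9:b rests on {7:c, 8:e}
piece 10:e rests on {9:b}
minimal pieces: {0:b}
ways to finish when only these pieces remain (= sum over removing one remaining piece with nothing left below it):
  1 left: {10}→1
  2 left: {9,10}→1
  3 left: {7,9,10}→1  {8,9,10}→1
  4 left: {7,8,9,10}→2
  5 left: {6,7,8,9,10}→2
  6 left: {5,6,7,8,9,10}→2
  7 left: {4,5,6,7,8,9,10}→2
  8 left: {2,4,5,6,7,8,9,10}→2  {3,4,5,6,7,8,9,10}→2
  9 left: {2,3,4,5,6,7,8,9,10}→4
  placing 0:b first → 4 extensions

4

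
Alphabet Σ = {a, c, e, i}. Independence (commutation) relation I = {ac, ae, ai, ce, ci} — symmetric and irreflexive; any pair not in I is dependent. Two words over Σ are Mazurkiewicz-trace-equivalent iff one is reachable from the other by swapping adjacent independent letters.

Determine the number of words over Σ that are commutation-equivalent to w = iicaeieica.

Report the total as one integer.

#0=i has no predecessor
#1=i depends on [0:i]
#2=c has no predecessor
#3=a has no predecessor
#4=e depends on [1:i]
#5=i depends on [4:e]
#6=e depends on [5:i]
#7=i depends on [6:e]
#8=c depends on [2:c]
#9=a depends on [3:a]
sources: [0:i, 2:c, 3:a]
N(rest) = Σ N(rest − s) over sources s of rest; N(one piece) = 1:
  size 1 → [7]=1  [8]=1  [9]=1
  size 2 → [2,8]=1  [3,9]=1  [6,7]=1  [7,8]=2  [7,9]=2  [8,9]=2
  size 3 → [2,7,8]=3  [2,8,9]=3  [3,7,9]=3  [3,8,9]=3  [5,6,7]=1  [6,7,8]=3  [6,7,9]=3  [7,8,9]=6
  size 4 → [2,3,8,9]=6  [2,6,7,8]=6  [2,7,8,9]=12  [3,6,7,9]=6  [3,7,8,9]=12  [4,5,6,7]=1  [5,6,7,8]=4  [5,6,7,9]=4  [6,7,8,9]=12
  size 5 → [1,4,5,6,7]=1  [2,3,7,8,9]=30  [2,5,6,7,8]=10  [2,6,7,8,9]=30  [3,5,6,7,9]=10  [3,6,7,8,9]=30  [4,5,6,7,8]=5  [4,5,6,7,9]=5  [5,6,7,8,9]=20
  size 6 → [0,1,4,5,6,7]=1  [1,4,5,6,7,8]=6  [1,4,5,6,7,9]=6  [2,3,6,7,8,9]=90  [2,4,5,6,7,8]=15  [2,5,6,7,8,9]=60  [3,4,5,6,7,9]=15  [3,5,6,7,8,9]=60  [4,5,6,7,8,9]=30
  size 7 → [0,1,4,5,6,7,8]=7  [0,1,4,5,6,7,9]=7  [1,2,4,5,6,7,8]=21  [1,3,4,5,6,7,9]=21  [1,4,5,6,7,8,9]=42  [2,3,5,6,7,8,9]=210  [2,4,5,6,7,8,9]=105  [3,4,5,6,7,8,9]=105
  size 8 → [0,1,2,4,5,6,7,8]=28  [0,1,3,4,5,6,7,9]=28  [0,1,4,5,6,7,8,9]=56  [1,2,4,5,6,7,8,9]=168  [1,3,4,5,6,7,8,9]=168  [2,3,4,5,6,7,8,9]=420
  first=0(i) contributes 756
  first=2(c) contributes 252
  first=3(a) contributes 252
|[w]| = 1260

1260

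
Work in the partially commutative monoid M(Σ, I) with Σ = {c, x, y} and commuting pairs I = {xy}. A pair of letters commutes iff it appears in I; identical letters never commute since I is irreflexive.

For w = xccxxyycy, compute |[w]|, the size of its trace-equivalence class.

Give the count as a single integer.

6

0(x) covers ∅
1(c) covers 0:x
2(c) covers 1:c
3(x) covers 2:c
4(x) covers 3:x
5(y) covers 2:c
6(y) covers 5:y
7(c) covers 4:x, 6:y
8(y) covers 7:c
floor of heap: 0:x
completions by unplaced set U, small U first (add the entries for U minus each lowest piece of U):
  |U|=1: {8}:1
  |U|=2: {7,8}:1
  |U|=3: {4,7,8}:1  {6,7,8}:1
  |U|=4: {3,4,7,8}:1  {4,6,7,8}:2  {5,6,7,8}:1
  |U|=5: {3,4,6,7,8}:3  {4,5,6,7,8}:3
  |U|=6: {3,4,5,6,7,8}:6
  |U|=7: {2,3,4,5,6,7,8}:6
  start at 0(x): 6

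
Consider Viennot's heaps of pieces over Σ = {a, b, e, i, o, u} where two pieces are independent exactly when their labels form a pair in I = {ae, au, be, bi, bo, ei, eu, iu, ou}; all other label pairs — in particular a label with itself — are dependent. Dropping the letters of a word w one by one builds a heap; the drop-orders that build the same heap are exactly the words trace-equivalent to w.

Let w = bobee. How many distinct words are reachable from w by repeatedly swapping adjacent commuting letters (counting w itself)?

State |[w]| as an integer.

10

#0=b has no predecessor
#1=o has no predecessor
#2=b depends on [0:b]
#3=e depends on [1:o]
#4=e depends on [3:e]
sources: [0:b, 1:o]
N(rest) = Σ N(rest − s) over sources s of rest; N(one piece) = 1:
  size 1 → [2]=1  [4]=1
  size 2 → [0,2]=1  [2,4]=2  [3,4]=1
  size 3 → [0,2,4]=3  [1,3,4]=1  [2,3,4]=3
  first=0(b) contributes 4
  first=1(o) contributes 6
|[w]| = 10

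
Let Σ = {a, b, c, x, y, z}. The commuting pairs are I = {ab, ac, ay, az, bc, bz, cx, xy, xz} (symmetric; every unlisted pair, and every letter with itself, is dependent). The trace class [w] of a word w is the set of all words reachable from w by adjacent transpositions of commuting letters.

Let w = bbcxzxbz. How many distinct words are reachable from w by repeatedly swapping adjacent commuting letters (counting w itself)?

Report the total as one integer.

piece 0:b — minimal
piece 1:b rests on {0:b}
piece 2:c — minimal
piece 3:x rests on {1:b}
piece 4:z rests on {2:c}
piece 5:x rests on {3:x}
piece 6:b rests on {5:x}
piece 7:z rests on {4:z}
minimal pieces: {0:b, 2:c}
ways to finish when only these pieces remain (= sum over removing one remaining piece with nothing left below it):
  1 left: {6}→1  {7}→1
  2 left: {4,7}→1  {5,6}→1  {6,7}→2
  3 left: {2,4,7}→1  {3,5,6}→1  {4,6,7}→3  {5,6,7}→3
  4 left: {1,3,5,6}→1  {2,4,6,7}→4  {3,5,6,7}→4  {4,5,6,7}→6
  5 left: {0,1,3,5,6}→1  {1,3,5,6,7}→5  {2,4,5,6,7}→10  {3,4,5,6,7}→10
  6 left: {0,1,3,5,6,7}→6  {1,3,4,5,6,7}→15  {2,3,4,5,6,7}→20
  placing 0:b first → 35 extensions
  placing 2:c first → 21 extensions
total linear extensions = 56

56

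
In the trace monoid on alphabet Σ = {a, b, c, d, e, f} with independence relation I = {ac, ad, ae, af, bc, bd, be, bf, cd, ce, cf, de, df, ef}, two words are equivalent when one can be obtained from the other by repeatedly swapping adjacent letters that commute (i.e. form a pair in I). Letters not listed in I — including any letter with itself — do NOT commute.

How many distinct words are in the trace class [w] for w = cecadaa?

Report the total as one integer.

420

#0=c has no predecessor
#1=e has no predecessor
#2=c depends on [0:c]
#3=a has no predecessor
#4=d has no predecessor
#5=a depends on [3:a]
#6=a depends on [5:a]
sources: [0:c, 1:e, 3:a, 4:d]
N(rest) = Σ N(rest − s) over sources s of rest; N(one piece) = 1:
  size 1 → [1]=1  [2]=1  [4]=1  [6]=1
  size 2 → [0,2]=1  [1,2]=2  [1,4]=2  [1,6]=2  [2,4]=2  [2,6]=2  [4,6]=2  [5,6]=1
  size 3 → [0,1,2]=3  [0,2,4]=3  [0,2,6]=3  [1,2,4]=6  [1,2,6]=6  [1,4,6]=6  [1,5,6]=3  [2,4,6]=6  [2,5,6]=3  [3,5,6]=1  [4,5,6]=3
  size 4 → [0,1,2,4]=12  [0,1,2,6]=12  [0,2,4,6]=12  [0,2,5,6]=6  [1,2,4,6]=24  [1,2,5,6]=12  [1,3,5,6]=4  [1,4,5,6]=12  [2,3,5,6]=4  [2,4,5,6]=12  [3,4,5,6]=4
  size 5 → [0,1,2,4,6]=60  [0,1,2,5,6]=30  [0,2,3,5,6]=10  [0,2,4,5,6]=30  [1,2,3,5,6]=20  [1,2,4,5,6]=60  [1,3,4,5,6]=20  [2,3,4,5,6]=20
  first=0(c) contributes 120
  first=1(e) contributes 60
  first=3(a) contributes 180
  first=4(d) contributes 60
|[w]| = 420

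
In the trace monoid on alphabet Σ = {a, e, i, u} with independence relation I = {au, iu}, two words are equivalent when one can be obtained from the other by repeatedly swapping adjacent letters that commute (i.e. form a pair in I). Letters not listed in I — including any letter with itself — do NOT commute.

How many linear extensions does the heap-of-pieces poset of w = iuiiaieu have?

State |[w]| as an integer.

drop 0:i onto floor
drop 1:u onto floor
drop 2:i onto {0:i}
drop 3:i onto {2:i}
drop 4:a onto {3:i}
drop 5:i onto {4:a}
drop 6:e onto {1:u, 5:i}
drop 7:u onto {6:e}
ground layer = {0:i, 1:u}
drop-orders for the pieces not yet dropped (sum over which currently-grounded one goes next):
  1 to go: {7} 1
  2 to go: {6,7} 1
  3 to go: {1,6,7} 1  {5,6,7} 1
  4 to go: {1,5,6,7} 2  {4,5,6,7} 1
  5 to go: {1,4,5,6,7} 3  {3,4,5,6,7} 1
  6 to go: {1,3,4,5,6,7} 4  {2,3,4,5,6,7} 1
  if 0:i drops first: 5 orders
  if 1:u drops first: 1 orders
heap linearizations: 6

6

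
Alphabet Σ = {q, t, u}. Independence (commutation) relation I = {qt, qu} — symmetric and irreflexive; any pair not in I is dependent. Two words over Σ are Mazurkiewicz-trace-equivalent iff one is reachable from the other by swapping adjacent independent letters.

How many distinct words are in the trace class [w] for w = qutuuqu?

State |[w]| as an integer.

0(q) covers ∅
1(u) covers ∅
2(t) covers 1:u
3(u) covers 2:t
4(u) covers 3:u
5(q) covers 0:q
6(u) covers 4:u
floor of heap: 0:q, 1:u
completions by unplaced set U, small U first (add the entries for U minus each lowest piece of U):
  |U|=1: {5}:1  {6}:1
  |U|=2: {0,5}:1  {4,6}:1  {5,6}:2
  |U|=3: {0,5,6}:3  {3,4,6}:1  {4,5,6}:3
  |U|=4: {0,4,5,6}:6  {2,3,4,6}:1  {3,4,5,6}:4
  |U|=5: {0,3,4,5,6}:10  {1,2,3,4,6}:1  {2,3,4,5,6}:5
  start at 0(q): 6
  start at 1(u): 15
sum over floor = 21

21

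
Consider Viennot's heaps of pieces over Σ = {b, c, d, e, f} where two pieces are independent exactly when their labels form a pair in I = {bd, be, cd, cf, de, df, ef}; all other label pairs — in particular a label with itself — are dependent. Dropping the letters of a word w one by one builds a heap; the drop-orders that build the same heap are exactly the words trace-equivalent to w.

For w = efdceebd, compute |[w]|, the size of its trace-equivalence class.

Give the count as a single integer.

336

drop 0:e onto floor
drop 1:f onto floor
drop 2:d onto floor
drop 3:c onto {0:e}
drop 4:e onto {3:c}
drop 5:e onto {4:e}
drop 6:b onto {1:f, 3:c}
drop 7:d onto {2:d}
ground layer = {0:e, 1:f, 2:d}
drop-orders for the pieces not yet dropped (sum over which currently-grounded one goes next):
  1 to go: {5} 1  {6} 1  {7} 1
  2 to go: {1,6} 1  {2,7} 1  {4,5} 1  {5,6} 2  {5,7} 2  {6,7} 2
  3 to go: {1,5,6} 3  {1,6,7} 3  {2,5,7} 3  {2,6,7} 3  {4,5,6} 3  {4,5,7} 3  {5,6,7} 6
  4 to go: {1,2,6,7} 6  {1,4,5,6} 6  {1,5,6,7} 12  {2,4,5,7} 6  {2,5,6,7} 12  {3,4,5,6} 3  {4,5,6,7} 12
  5 to go: {0,3,4,5,6} 3  {1,2,5,6,7} 30  {1,3,4,5,6} 9  {1,4,5,6,7} 30  {2,4,5,6,7} 30  {3,4,5,6,7} 15
  6 to go: {0,1,3,4,5,6} 12  {0,3,4,5,6,7} 18  {1,2,4,5,6,7} 90  {1,3,4,5,6,7} 54  {2,3,4,5,6,7} 45
  if 0:e drops first: 189 orders
  if 1:f drops first: 63 orders
  if 2:d drops first: 84 orders
heap linearizations: 336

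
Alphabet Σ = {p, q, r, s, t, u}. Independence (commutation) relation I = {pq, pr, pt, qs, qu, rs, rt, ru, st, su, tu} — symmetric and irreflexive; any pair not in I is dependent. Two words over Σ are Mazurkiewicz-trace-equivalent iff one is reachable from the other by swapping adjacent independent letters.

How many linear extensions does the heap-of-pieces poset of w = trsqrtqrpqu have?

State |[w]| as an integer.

660

piece 0:t — minimal
piece 1:r — minimal
piece 2:s — minimal
piece 3:q rests on {0:t, 1:r}
piece 4:r rests on {3:q}
piece 5:t rests on {3:q}
piece 6:q rests on {4:r, 5:t}
piece 7:r rests on {6:q}
piece 8:p rests on {2:s}
piece 9:q rests on {7:r}
piece 10:u rests on {8:p}
minimal pieces: {0:t, 1:r, 2:s}
ways to finish when only these pieces remain (= sum over removing one remaining piece with nothing left below it):
  1 left: {9}→1  {10}→1
  2 left: {7,9}→1  {8,10}→1  {9,10}→2
  3 left: {2,8,10}→1  {6,7,9}→1  {7,9,10}→3  {8,9,10}→3
  4 left: {2,8,9,10}→4  {4,6,7,9}→1  {5,6,7,9}→1  {6,7,9,10}→4  {7,8,9,10}→6
  5 left: {2,7,8,9,10}→10  {4,5,6,7,9}→2  {4,6,7,9,10}→5  {5,6,7,9,10}→5  {6,7,8,9,10}→10
  6 left: {2,6,7,8,9,10}→20  {3,4,5,6,7,9}→2  {4,5,6,7,9,10}→12  {4,6,7,8,9,10}→15  {5,6,7,8,9,10}→15
  7 left: {0,3,4,5,6,7,9}→2  {1,3,4,5,6,7,9}→2  {2,4,6,7,8,9,10}→35  {2,5,6,7,8,9,10}→35  {3,4,5,6,7,9,10}→14  {4,5,6,7,8,9,10}→42
  8 left: {0,1,3,4,5,6,7,9}→4  {0,3,4,5,6,7,9,10}→16  {1,3,4,5,6,7,9,10}→16  {2,4,5,6,7,8,9,10}→112  {3,4,5,6,7,8,9,10}→56
  9 left: {0,1,3,4,5,6,7,9,10}→36  {0,3,4,5,6,7,8,9,10}→72  {1,3,4,5,6,7,8,9,10}→72  {2,3,4,5,6,7,8,9,10}→168
  placing 0:t first → 240 extensions
  placing 1:r first → 240 extensions
  placing 2:s first → 180 extensions
total linear extensions = 660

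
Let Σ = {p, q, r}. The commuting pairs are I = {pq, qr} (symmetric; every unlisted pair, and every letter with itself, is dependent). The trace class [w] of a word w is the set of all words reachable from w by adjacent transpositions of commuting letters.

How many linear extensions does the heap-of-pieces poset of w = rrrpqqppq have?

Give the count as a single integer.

#0=r has no predecessor
#1=r depends on [0:r]
#2=r depends on [1:r]
#3=p depends on [2:r]
#4=q has no predecessor
#5=q depends on [4:q]
#6=p depends on [3:p]
#7=p depends on [6:p]
#8=q depends on [5:q]
sources: [0:r, 4:q]
N(rest) = Σ N(rest − s) over sources s of rest; N(one piece) = 1:
  size 1 → [7]=1  [8]=1
  size 2 → [5,8]=1  [6,7]=1  [7,8]=2
  size 3 → [3,6,7]=1  [4,5,8]=1  [5,7,8]=3  [6,7,8]=3
  size 4 → [2,3,6,7]=1  [3,6,7,8]=4  [4,5,7,8]=4  [5,6,7,8]=6
  size 5 → [1,2,3,6,7]=1  [2,3,6,7,8]=5  [3,5,6,7,8]=10  [4,5,6,7,8]=10
  size 6 → [0,1,2,3,6,7]=1  [1,2,3,6,7,8]=6  [2,3,5,6,7,8]=15  [3,4,5,6,7,8]=20
  size 7 → [0,1,2,3,6,7,8]=7  [1,2,3,5,6,7,8]=21  [2,3,4,5,6,7,8]=35
  first=0(r) contributes 56
  first=4(q) contributes 28
|[w]| = 84

84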